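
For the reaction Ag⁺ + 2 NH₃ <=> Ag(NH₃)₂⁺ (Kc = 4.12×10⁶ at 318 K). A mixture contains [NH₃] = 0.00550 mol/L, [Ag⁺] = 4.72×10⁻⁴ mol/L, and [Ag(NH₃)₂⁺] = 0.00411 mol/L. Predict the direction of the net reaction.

Qc = [Ag(NH₃)₂⁺] / ([Ag⁺]·[NH₃]²) = (0.00411) / ((4.72×10⁻⁴)·(0.00550)²) = 2.88×10⁵
Qc = 2.88×10⁵ < Kc = 4.12×10⁶, so the forward reaction proceeds.

toward products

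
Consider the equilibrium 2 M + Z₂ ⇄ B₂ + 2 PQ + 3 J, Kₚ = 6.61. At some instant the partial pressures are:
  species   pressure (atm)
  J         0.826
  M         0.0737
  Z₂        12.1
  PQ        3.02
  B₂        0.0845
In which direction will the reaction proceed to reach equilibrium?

Qₚ = P(B₂)·P(PQ)²·P(J)³ / (P(M)²·P(Z₂)) = (0.0845)·(3.02)²·(0.826)³ / ((0.0737)²·(12.1)) = 6.61
Qₚ = 6.61 = Kₚ, so the system is already at equilibrium.

neither direction; the system is at equilibrium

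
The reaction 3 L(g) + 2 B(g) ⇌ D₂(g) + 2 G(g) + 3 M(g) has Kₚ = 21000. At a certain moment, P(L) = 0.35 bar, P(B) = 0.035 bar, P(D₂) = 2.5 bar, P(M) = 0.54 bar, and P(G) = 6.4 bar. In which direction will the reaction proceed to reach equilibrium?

Qₚ = P(D₂)·P(G)²·P(M)³ / (P(L)³·P(B)²) = (2.5)·(6.4)²·(0.54)³ / ((0.35)³·(0.035)²) = 3.1×10⁵
Qₚ = 3.1×10⁵ > Kₚ = 21000, so the reverse reaction proceeds.

in the reverse direction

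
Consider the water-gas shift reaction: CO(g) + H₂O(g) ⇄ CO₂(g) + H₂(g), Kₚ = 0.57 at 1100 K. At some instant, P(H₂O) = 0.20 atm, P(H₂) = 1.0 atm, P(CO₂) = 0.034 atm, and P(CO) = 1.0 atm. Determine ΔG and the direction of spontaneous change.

ΔG = -11.1 kJ/mol; the forward reaction is spontaneous

Qₚ = P(CO₂)·P(H₂) / (P(CO)·P(H₂O)) = (0.034)·(1.0) / ((1.0)·(0.20)) = 0.170
ΔG = RT ln(Qₚ/Kₚ) = (8.314 J mol⁻¹ K⁻¹)(1100 K) × ln(0.170/0.57)
   = (9.145 kJ/mol)(-1.210) = -11.1 kJ/mol
ΔG < 0, so the forward reaction is spontaneous (proceeds forward).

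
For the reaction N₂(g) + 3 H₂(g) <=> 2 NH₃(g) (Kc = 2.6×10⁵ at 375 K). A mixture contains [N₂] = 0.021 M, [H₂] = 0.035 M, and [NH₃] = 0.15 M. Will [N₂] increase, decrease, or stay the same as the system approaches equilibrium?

decrease

Qc = [NH₃]² / ([N₂]·[H₂]³) = (0.15)² / ((0.021)·(0.035)³) = 25000
Qc = 25000 < Kc = 2.6×10⁵: net forward reaction.
N₂ is a reactant, so it decreases.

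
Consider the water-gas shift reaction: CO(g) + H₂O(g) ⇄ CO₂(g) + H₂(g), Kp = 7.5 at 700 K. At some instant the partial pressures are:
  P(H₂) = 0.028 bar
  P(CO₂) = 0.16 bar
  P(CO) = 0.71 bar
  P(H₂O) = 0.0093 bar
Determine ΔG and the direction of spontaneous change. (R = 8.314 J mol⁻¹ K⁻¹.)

ΔG = -14.0 kJ/mol; the forward reaction is spontaneous

Qp = P(CO₂)·P(H₂) / (P(CO)·P(H₂O)) = (0.16)·(0.028) / ((0.71)·(0.0093)) = 0.678
ΔG = RT ln(Qp/Kp) = (8.314 J mol⁻¹ K⁻¹)(700 K) × ln(0.678/7.5)
   = (5.820 kJ/mol)(-2.404) = -14.0 kJ/mol
ΔG < 0, so the forward reaction is spontaneous (proceeds forward).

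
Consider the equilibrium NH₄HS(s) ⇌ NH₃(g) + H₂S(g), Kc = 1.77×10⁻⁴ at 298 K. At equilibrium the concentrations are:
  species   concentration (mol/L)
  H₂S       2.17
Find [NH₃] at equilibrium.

(NH₄HS is a pure solid — omitted from Kc.)
At equilibrium, Kc = [NH₃]·[H₂S] = 1.77×10⁻⁴.
([NH₃])·(2.17) = 1.77×10⁻⁴
[NH₃] = 8.16×10⁻⁵ mol/L

[NH₃] = 8.16×10⁻⁵ mol/L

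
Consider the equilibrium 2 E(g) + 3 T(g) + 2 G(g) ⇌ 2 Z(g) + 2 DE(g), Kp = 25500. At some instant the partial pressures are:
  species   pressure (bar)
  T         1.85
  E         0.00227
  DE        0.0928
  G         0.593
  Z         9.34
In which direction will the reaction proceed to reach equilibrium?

toward reactants

Qp = P(Z)²·P(DE)² / (P(E)²·P(T)³·P(G)²) = (9.34)²·(0.0928)² / ((0.00227)²·(1.85)³·(0.593)²) = 65500
Qp = 65500 > Kp = 25500, so the reverse reaction proceeds.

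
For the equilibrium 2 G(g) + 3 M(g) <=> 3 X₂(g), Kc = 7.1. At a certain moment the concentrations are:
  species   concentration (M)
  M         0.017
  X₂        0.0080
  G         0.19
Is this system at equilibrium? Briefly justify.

no; Q < K, reaction proceeds forward

Qc = [X₂]³ / ([G]²·[M]³) = (0.0080)³ / ((0.19)²·(0.017)³) = 2.9
Qc = 2.9 < Kc = 7.1: net forward reaction.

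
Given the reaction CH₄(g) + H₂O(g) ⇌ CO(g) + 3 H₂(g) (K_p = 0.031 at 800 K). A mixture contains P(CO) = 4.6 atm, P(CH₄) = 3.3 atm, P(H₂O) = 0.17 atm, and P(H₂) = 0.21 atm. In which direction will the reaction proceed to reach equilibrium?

Q_p = P(CO)·P(H₂)³ / (P(CH₄)·P(H₂O)) = (4.6)·(0.21)³ / ((3.3)·(0.17)) = 0.076
Q_p = 0.076 > K_p = 0.031, so the reverse reaction proceeds.

to the left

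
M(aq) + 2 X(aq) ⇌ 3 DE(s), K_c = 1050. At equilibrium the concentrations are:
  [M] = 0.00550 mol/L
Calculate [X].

[X] = 0.416 mol/L

(DE is a pure solid — omitted from K_c.)
At equilibrium, K_c = 1 / ([M]·[X]²) = 1050.
1 / ((0.00550)·([X])²) = 1050
[X]² = 0.173 ⇒ [X] = 0.416 mol/L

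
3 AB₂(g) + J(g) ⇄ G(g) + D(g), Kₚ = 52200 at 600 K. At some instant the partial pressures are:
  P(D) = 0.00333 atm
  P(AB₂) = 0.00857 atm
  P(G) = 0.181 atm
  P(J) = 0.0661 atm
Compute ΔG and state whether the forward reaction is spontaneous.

Qₚ = P(G)·P(D) / (P(AB₂)³·P(J)) = (0.181)·(0.00333) / ((0.00857)³·(0.0661)) = 14500
ΔG = RT ln(Qₚ/Kₚ) = (8.314 J mol⁻¹ K⁻¹)(600 K) × ln(14500/52200)
   = (4.988 kJ/mol)(-1.281) = -6.39 kJ/mol
ΔG < 0, so the forward reaction is spontaneous (proceeds forward).

ΔG = -6.39 kJ/mol; the forward reaction is spontaneous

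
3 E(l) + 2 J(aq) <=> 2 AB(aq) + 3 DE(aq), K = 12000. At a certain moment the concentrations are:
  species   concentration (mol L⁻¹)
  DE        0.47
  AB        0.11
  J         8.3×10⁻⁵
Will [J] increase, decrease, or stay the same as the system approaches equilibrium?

(E is a pure liquid — omitted from Q.)
Q = [AB]²·[DE]³ / [J]² = (0.11)²·(0.47)³ / (8.3×10⁻⁵)² = 1.8×10⁵
Q = 1.8×10⁵ > K = 12000: net reverse reaction.
J is a reactant, so it increases.

increase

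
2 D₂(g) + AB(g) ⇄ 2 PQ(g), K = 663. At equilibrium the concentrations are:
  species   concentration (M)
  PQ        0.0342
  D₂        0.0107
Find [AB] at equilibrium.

At equilibrium, K = [PQ]² / ([D₂]²·[AB]) = 663.
(0.0342)² / ((0.0107)²·([AB])) = 663
[AB] = 0.0154 M

[AB] = 0.0154 M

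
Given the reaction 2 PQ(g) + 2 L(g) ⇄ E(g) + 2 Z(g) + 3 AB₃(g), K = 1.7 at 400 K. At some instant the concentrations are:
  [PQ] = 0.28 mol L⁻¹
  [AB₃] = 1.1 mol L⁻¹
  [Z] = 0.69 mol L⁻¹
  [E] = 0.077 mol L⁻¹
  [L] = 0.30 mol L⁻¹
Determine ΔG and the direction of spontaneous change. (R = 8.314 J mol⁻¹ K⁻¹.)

ΔG = 4.67 kJ/mol; the forward reaction is non-spontaneous

Q = [E]·[Z]²·[AB₃]³ / ([PQ]²·[L]²) = (0.077)·(0.69)²·(1.1)³ / ((0.28)²·(0.30)²) = 6.92
ΔG = RT ln(Q/K) = (8.314 J mol⁻¹ K⁻¹)(400 K) × ln(6.92/1.7)
   = (3.326 kJ/mol)(1.404) = 4.67 kJ/mol
ΔG > 0, so the forward reaction is non-spontaneous (proceeds in reverse).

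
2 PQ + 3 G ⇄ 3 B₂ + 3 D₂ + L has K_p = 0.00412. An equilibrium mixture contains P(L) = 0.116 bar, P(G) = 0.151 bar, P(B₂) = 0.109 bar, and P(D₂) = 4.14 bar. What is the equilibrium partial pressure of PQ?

P(PQ) = 27.4 bar

At equilibrium, K_p = P(B₂)³·P(D₂)³·P(L) / (P(PQ)²·P(G)³) = 0.00412.
(0.109)³·(4.14)³·(0.116) / ((P(PQ))²·(0.151)³) = 0.00412
P(PQ)² = 751 ⇒ P(PQ) = 27.4 bar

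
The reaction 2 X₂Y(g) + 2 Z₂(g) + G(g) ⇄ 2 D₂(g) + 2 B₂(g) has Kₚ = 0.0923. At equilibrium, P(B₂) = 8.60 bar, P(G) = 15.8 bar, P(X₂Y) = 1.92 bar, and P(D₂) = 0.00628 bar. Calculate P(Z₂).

P(Z₂) = 0.0233 bar

At equilibrium, Kₚ = P(D₂)²·P(B₂)² / (P(X₂Y)²·P(Z₂)²·P(G)) = 0.0923.
(0.00628)²·(8.60)² / ((1.92)²·(P(Z₂))²·(15.8)) = 0.0923
P(Z₂)² = 5.43×10⁻⁴ ⇒ P(Z₂) = 0.0233 bar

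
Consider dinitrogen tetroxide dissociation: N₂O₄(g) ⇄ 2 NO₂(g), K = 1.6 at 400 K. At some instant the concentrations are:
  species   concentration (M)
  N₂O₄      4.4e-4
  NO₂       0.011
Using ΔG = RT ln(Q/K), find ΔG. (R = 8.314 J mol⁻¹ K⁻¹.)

Q = [NO₂]² / [N₂O₄] = (0.011)² / (4.4e-4) = 0.275
ΔG = RT ln(Q/K) = (8.314 J mol⁻¹ K⁻¹)(400 K) × ln(0.275/1.6)
   = (3.326 kJ/mol)(-1.761) = -5.86 kJ/mol
ΔG < 0, so the forward reaction is spontaneous (proceeds forward).

ΔG = -5.86 kJ/mol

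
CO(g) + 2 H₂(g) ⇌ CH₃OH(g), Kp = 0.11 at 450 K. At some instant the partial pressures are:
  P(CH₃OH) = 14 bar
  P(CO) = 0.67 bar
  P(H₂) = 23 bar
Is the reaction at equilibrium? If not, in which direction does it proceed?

forward (toward products)

Qp = P(CH₃OH) / (P(CO)·P(H₂)²) = (14) / ((0.67)·(23)²) = 0.040
Qp = 0.040 < Kp = 0.11, so the forward reaction proceeds.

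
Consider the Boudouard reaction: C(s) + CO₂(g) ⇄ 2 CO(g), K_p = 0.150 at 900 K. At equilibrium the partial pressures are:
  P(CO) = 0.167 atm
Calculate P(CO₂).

P(CO₂) = 0.186 atm

(C is a pure solid — omitted from K_p.)
At equilibrium, K_p = P(CO)² / P(CO₂) = 0.150.
(0.167)² / (P(CO₂)) = 0.150
P(CO₂) = 0.186 atm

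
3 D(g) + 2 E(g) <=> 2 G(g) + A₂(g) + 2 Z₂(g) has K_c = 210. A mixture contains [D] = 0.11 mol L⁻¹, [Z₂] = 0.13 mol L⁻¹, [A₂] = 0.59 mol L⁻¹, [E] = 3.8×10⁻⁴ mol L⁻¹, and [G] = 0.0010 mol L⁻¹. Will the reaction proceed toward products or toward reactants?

Q_c = [G]²·[A₂]·[Z₂]² / ([D]³·[E]²) = (0.0010)²·(0.59)·(0.13)² / ((0.11)³·(3.8×10⁻⁴)²) = 52
Q_c = 52 < K_c = 210, so the forward reaction proceeds.

forward (toward products)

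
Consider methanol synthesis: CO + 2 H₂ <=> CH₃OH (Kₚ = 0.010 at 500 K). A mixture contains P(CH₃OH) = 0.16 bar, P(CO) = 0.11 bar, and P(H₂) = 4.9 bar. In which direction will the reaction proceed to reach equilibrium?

Qₚ = P(CH₃OH) / (P(CO)·P(H₂)²) = (0.16) / ((0.11)·(4.9)²) = 0.061
Qₚ = 0.061 > Kₚ = 0.010, so the reverse reaction proceeds.

reverse (toward reactants)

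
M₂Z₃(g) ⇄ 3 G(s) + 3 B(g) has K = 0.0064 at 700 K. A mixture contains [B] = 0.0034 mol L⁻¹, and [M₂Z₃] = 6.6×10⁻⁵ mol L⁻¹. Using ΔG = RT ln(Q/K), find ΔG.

(G is a pure solid — omitted from Q.)
Q = [B]³ / [M₂Z₃] = (0.0034)³ / (6.6×10⁻⁵) = 5.96×10⁻⁴
ΔG = RT ln(Q/K) = (8.314 J mol⁻¹ K⁻¹)(700 K) × ln(5.96×10⁻⁴/0.0064)
   = (5.820 kJ/mol)(-2.374) = -13.8 kJ/mol
ΔG < 0, so the forward reaction is spontaneous (proceeds forward).

ΔG = -13.8 kJ/mol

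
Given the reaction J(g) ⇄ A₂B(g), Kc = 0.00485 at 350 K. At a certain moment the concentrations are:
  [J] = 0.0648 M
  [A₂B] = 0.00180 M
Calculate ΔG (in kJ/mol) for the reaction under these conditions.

Qc = [A₂B] / [J] = (0.00180) / (0.0648) = 0.0278
ΔG = RT ln(Qc/Kc) = (8.314 J mol⁻¹ K⁻¹)(350 K) × ln(0.0278/0.00485)
   = (2.910 kJ/mol)(1.746) = 5.08 kJ/mol
ΔG > 0, so the forward reaction is non-spontaneous (proceeds in reverse).

ΔG = 5.08 kJ/mol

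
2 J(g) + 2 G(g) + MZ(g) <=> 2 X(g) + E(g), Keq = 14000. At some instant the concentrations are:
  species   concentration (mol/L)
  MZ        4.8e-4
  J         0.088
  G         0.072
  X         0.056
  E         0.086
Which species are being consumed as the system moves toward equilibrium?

Q = [X]²·[E] / ([J]²·[G]²·[MZ]) = (0.056)²·(0.086) / ((0.088)²·(0.072)²·(4.8e-4)) = 14000
Q = 14000 = Keq; the system is at equilibrium.

none (at equilibrium)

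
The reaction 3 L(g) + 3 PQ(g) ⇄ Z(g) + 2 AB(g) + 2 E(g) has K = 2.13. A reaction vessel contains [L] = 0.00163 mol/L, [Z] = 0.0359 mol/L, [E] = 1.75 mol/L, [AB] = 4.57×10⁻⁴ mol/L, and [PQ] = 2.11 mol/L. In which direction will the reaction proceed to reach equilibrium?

forward (toward products)

Q = [Z]·[AB]²·[E]² / ([L]³·[PQ]³) = (0.0359)·(4.57×10⁻⁴)²·(1.75)² / ((0.00163)³·(2.11)³) = 0.564
Q = 0.564 < K = 2.13, so the forward reaction proceeds.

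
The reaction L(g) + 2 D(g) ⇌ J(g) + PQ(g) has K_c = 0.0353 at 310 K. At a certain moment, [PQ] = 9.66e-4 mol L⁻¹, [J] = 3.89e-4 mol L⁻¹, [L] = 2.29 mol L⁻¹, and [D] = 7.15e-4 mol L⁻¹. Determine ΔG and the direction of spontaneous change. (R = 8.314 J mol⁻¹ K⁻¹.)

ΔG = 5.69 kJ/mol; the forward reaction is non-spontaneous

Q_c = [J]·[PQ] / ([L]·[D]²) = (3.89e-4)·(9.66e-4) / ((2.29)·(7.15e-4)²) = 0.321
ΔG = RT ln(Q_c/K_c) = (8.314 J mol⁻¹ K⁻¹)(310 K) × ln(0.321/0.0353)
   = (2.577 kJ/mol)(2.208) = 5.69 kJ/mol
ΔG > 0, so the forward reaction is non-spontaneous (proceeds in reverse).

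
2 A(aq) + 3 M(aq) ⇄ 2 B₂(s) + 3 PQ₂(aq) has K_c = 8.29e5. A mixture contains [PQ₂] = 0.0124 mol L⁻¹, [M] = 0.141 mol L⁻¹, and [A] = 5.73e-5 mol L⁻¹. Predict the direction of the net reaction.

(B₂ is a pure solid — omitted from Q_c.)
Q_c = [PQ₂]³ / ([A]²·[M]³) = (0.0124)³ / ((5.73e-5)²·(0.141)³) = 2.07e5
Q_c = 2.07e5 < K_c = 8.29e5, so the forward reaction proceeds.

toward products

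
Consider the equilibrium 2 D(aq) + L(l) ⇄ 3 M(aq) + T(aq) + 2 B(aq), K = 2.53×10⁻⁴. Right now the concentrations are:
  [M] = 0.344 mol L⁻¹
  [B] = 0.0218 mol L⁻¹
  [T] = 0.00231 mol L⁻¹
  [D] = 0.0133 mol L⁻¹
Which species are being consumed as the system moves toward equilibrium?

none (at equilibrium)

(L is a pure liquid — omitted from Q.)
Q = [M]³·[T]·[B]² / [D]² = (0.344)³·(0.00231)·(0.0218)² / (0.0133)² = 2.53×10⁻⁴
Q = 2.53×10⁻⁴ = K; the system is at equilibrium.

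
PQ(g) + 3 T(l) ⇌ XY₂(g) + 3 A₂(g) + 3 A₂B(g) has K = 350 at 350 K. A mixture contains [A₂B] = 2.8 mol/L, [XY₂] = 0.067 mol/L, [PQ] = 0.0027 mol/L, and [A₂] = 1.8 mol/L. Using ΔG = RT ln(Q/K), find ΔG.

ΔG = 6.42 kJ/mol

(T is a pure liquid — omitted from Q.)
Q = [XY₂]·[A₂]³·[A₂B]³ / [PQ] = (0.067)·(1.8)³·(2.8)³ / (0.0027) = 3180
ΔG = RT ln(Q/K) = (8.314 J mol⁻¹ K⁻¹)(350 K) × ln(3180/350)
   = (2.910 kJ/mol)(2.207) = 6.42 kJ/mol
ΔG > 0, so the forward reaction is non-spontaneous (proceeds in reverse).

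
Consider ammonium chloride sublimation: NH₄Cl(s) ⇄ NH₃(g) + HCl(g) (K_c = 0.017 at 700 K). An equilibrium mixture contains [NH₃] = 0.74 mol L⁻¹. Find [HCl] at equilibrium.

[HCl] = 0.023 mol L⁻¹

(NH₄Cl is a pure solid — omitted from K_c.)
At equilibrium, K_c = [NH₃]·[HCl] = 0.017.
(0.74)·([HCl]) = 0.017
[HCl] = 0.0230 = 0.023 mol L⁻¹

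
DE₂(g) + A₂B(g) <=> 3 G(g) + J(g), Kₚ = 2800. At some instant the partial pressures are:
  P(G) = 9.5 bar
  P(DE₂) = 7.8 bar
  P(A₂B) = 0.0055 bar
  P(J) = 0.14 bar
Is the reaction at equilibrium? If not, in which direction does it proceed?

at equilibrium

Qₚ = P(G)³·P(J) / (P(DE₂)·P(A₂B)) = (9.5)³·(0.14) / ((7.8)·(0.0055)) = 2800
Qₚ = 2800 = Kₚ, so the system is already at equilibrium.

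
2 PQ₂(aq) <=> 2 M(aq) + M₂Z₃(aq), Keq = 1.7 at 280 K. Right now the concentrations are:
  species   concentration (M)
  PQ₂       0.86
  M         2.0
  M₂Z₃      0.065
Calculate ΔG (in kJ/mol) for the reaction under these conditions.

Q = [M]²·[M₂Z₃] / [PQ₂]² = (2.0)²·(0.065) / (0.86)² = 0.352
ΔG = RT ln(Q/Keq) = (8.314 J mol⁻¹ K⁻¹)(280 K) × ln(0.352/1.7)
   = (2.328 kJ/mol)(-1.575) = -3.67 kJ/mol
ΔG < 0, so the forward reaction is spontaneous (proceeds forward).

ΔG = -3.67 kJ/mol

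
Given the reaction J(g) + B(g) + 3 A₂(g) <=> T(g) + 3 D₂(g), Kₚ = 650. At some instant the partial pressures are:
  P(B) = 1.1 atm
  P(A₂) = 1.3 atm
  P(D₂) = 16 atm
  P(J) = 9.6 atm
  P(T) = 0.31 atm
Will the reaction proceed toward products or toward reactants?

Qₚ = P(T)·P(D₂)³ / (P(J)·P(B)·P(A₂)³) = (0.31)·(16)³ / ((9.6)·(1.1)·(1.3)³) = 55
Qₚ = 55 < Kₚ = 650, so the forward reaction proceeds.

toward products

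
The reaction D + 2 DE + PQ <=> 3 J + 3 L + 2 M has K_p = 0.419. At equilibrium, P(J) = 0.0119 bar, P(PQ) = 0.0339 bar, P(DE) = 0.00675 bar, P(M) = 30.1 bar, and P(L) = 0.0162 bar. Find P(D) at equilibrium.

P(D) = 0.0100 bar

At equilibrium, K_p = P(J)³·P(L)³·P(M)² / (P(D)·P(DE)²·P(PQ)) = 0.419.
(0.0119)³·(0.0162)³·(30.1)² / ((P(D))·(0.00675)²·(0.0339)) = 0.419
P(D) = 0.0100 bar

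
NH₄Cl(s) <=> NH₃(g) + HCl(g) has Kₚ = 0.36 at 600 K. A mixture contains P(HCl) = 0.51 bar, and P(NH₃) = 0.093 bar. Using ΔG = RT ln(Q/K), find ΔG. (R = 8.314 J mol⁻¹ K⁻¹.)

ΔG = -10.1 kJ/mol

(NH₄Cl is a pure solid — omitted from Qₚ.)
Qₚ = P(NH₃)·P(HCl) = (0.093)·(0.51) = 0.0474
ΔG = RT ln(Qₚ/Kₚ) = (8.314 J mol⁻¹ K⁻¹)(600 K) × ln(0.0474/0.36)
   = (4.988 kJ/mol)(-2.027) = -10.1 kJ/mol
ΔG < 0, so the forward reaction is spontaneous (proceeds forward).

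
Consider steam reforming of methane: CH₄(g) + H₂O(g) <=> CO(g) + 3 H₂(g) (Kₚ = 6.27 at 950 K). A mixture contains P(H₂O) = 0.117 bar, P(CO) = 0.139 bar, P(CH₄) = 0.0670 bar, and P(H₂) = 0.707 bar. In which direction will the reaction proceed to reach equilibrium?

neither direction; the system is at equilibrium

Qₚ = P(CO)·P(H₂)³ / (P(CH₄)·P(H₂O)) = (0.139)·(0.707)³ / ((0.0670)·(0.117)) = 6.27
Qₚ = 6.27 = Kₚ, so the system is already at equilibrium.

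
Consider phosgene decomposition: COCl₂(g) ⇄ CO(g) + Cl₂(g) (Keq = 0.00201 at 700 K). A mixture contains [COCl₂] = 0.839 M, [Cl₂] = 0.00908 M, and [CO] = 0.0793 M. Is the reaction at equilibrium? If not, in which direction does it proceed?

to the right

Q = [CO]·[Cl₂] / [COCl₂] = (0.0793)·(0.00908) / (0.839) = 8.58×10⁻⁴
Q = 8.58×10⁻⁴ < Keq = 0.00201, so the forward reaction proceeds.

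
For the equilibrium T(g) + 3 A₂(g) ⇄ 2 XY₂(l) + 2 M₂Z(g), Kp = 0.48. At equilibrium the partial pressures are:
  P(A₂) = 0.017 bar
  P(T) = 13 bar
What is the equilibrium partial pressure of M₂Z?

P(M₂Z) = 0.0055 bar

(XY₂ is a pure liquid — omitted from Kp.)
At equilibrium, Kp = P(M₂Z)² / (P(T)·P(A₂)³) = 0.48.
(P(M₂Z))² / ((13)·(0.017)³) = 0.48
P(M₂Z)² = 3.07×10⁻⁵ ⇒ P(M₂Z) = 0.0055 bar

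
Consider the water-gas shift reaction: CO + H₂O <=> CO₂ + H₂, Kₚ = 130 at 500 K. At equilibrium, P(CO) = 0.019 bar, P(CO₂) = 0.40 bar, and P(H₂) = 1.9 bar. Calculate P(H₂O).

At equilibrium, Kₚ = P(CO₂)·P(H₂) / (P(CO)·P(H₂O)) = 130.
(0.40)·(1.9) / ((0.019)·(P(H₂O))) = 130
P(H₂O) = 0.308 = 0.31 bar

P(H₂O) = 0.31 bar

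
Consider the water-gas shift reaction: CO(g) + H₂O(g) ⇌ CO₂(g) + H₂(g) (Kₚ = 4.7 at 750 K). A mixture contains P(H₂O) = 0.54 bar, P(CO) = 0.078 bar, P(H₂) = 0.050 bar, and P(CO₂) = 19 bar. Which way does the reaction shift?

to the left

Qₚ = P(CO₂)·P(H₂) / (P(CO)·P(H₂O)) = (19)·(0.050) / ((0.078)·(0.54)) = 23
Qₚ = 23 > Kₚ = 4.7, so the reverse reaction proceeds.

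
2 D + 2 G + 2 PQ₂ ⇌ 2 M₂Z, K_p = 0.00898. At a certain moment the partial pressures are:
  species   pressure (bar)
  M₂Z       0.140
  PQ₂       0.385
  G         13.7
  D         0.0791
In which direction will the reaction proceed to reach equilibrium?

Q_p = P(M₂Z)² / (P(D)²·P(G)²·P(PQ₂)²) = (0.140)² / ((0.0791)²·(13.7)²·(0.385)²) = 0.113
Q_p = 0.113 > K_p = 0.00898, so the reverse reaction proceeds.

reverse (toward reactants)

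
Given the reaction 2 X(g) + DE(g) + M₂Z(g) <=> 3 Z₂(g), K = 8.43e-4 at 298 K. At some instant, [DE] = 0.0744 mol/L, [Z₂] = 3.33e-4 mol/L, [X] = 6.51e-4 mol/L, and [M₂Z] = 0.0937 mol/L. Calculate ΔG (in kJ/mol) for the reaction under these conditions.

Q = [Z₂]³ / ([X]²·[DE]·[M₂Z]) = (3.33e-4)³ / ((6.51e-4)²·(0.0744)·(0.0937)) = 0.0125
ΔG = RT ln(Q/K) = (8.314 J mol⁻¹ K⁻¹)(298 K) × ln(0.0125/8.43e-4)
   = (2.478 kJ/mol)(2.697) = 6.68 kJ/mol
ΔG > 0, so the forward reaction is non-spontaneous (proceeds in reverse).

ΔG = 6.68 kJ/mol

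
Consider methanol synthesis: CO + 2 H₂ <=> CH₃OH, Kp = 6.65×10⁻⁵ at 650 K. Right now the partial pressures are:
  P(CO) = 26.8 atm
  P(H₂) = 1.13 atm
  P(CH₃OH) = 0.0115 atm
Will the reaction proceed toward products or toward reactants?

in the reverse direction

Qp = P(CH₃OH) / (P(CO)·P(H₂)²) = (0.0115) / ((26.8)·(1.13)²) = 3.36×10⁻⁴
Qp = 3.36×10⁻⁴ > Kp = 6.65×10⁻⁵, so the reverse reaction proceeds.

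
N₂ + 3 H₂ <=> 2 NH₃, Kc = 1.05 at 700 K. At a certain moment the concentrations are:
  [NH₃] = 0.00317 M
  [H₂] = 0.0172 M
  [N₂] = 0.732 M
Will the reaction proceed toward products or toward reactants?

toward reactants

Qc = [NH₃]² / ([N₂]·[H₂]³) = (0.00317)² / ((0.732)·(0.0172)³) = 2.70
Qc = 2.70 > Kc = 1.05, so the reverse reaction proceeds.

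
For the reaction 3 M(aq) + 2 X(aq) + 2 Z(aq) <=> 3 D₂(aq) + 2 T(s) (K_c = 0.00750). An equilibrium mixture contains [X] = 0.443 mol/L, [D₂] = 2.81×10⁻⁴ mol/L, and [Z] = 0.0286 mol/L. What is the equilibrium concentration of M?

(T is a pure solid — omitted from K_c.)
At equilibrium, K_c = [D₂]³ / ([M]³·[X]²·[Z]²) = 0.00750.
(2.81×10⁻⁴)³ / (([M])³·(0.443)²·(0.0286)²) = 0.00750
[M]³ = 1.84×10⁻⁵ ⇒ [M] = 0.0264 mol/L

[M] = 0.0264 mol/L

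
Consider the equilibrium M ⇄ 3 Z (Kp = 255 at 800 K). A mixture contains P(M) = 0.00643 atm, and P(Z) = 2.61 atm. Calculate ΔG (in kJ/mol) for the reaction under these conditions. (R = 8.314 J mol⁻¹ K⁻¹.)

ΔG = 15.9 kJ/mol

Qp = P(Z)³ / P(M) = (2.61)³ / (0.00643) = 2770
ΔG = RT ln(Qp/Kp) = (8.314 J mol⁻¹ K⁻¹)(800 K) × ln(2770/255)
   = (6.651 kJ/mol)(2.385) = 15.9 kJ/mol
ΔG > 0, so the forward reaction is non-spontaneous (proceeds in reverse).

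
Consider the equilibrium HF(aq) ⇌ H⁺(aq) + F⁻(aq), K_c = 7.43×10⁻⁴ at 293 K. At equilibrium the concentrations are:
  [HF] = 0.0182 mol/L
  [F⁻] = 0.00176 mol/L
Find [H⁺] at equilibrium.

At equilibrium, K_c = [H⁺]·[F⁻] / [HF] = 7.43×10⁻⁴.
([H⁺])·(0.00176) / (0.0182) = 7.43×10⁻⁴
[H⁺] = 0.00768 mol/L

[H⁺] = 0.00768 mol/L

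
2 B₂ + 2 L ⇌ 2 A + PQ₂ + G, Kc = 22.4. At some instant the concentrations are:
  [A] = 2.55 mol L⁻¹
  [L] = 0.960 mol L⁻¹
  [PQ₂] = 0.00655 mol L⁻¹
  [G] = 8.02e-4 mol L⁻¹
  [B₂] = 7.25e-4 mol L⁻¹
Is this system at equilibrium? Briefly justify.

no; Q > K, reaction proceeds in reverse

Qc = [A]²·[PQ₂]·[G] / ([B₂]²·[L]²) = (2.55)²·(0.00655)·(8.02e-4) / ((7.25e-4)²·(0.960)²) = 70.5
Qc = 70.5 > Kc = 22.4: net reverse reaction.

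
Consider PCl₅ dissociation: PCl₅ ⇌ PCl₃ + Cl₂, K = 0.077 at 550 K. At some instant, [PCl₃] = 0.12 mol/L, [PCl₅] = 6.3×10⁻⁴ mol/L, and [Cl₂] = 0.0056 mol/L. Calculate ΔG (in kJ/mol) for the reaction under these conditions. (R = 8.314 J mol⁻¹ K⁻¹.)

Q = [PCl₃]·[Cl₂] / [PCl₅] = (0.12)·(0.0056) / (6.3×10⁻⁴) = 1.07
ΔG = RT ln(Q/K) = (8.314 J mol⁻¹ K⁻¹)(550 K) × ln(1.07/0.077)
   = (4.573 kJ/mol)(2.632) = 12.0 kJ/mol
ΔG > 0, so the forward reaction is non-spontaneous (proceeds in reverse).

ΔG = 12.0 kJ/mol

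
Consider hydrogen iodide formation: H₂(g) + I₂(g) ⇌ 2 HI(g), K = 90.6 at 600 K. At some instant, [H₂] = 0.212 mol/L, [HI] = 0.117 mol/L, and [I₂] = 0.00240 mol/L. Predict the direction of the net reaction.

Q = [HI]² / ([H₂]·[I₂]) = (0.117)² / ((0.212)·(0.00240)) = 26.9
Q = 26.9 < K = 90.6, so the forward reaction proceeds.

forward (toward products)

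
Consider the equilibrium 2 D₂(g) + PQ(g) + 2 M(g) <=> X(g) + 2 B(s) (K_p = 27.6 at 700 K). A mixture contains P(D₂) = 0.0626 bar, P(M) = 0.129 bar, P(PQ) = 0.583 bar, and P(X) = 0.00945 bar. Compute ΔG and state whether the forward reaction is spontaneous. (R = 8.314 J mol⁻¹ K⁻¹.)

(B is a pure solid — omitted from Q_p.)
Q_p = P(X) / (P(D₂)²·P(PQ)·P(M)²) = (0.00945) / ((0.0626)²·(0.583)·(0.129)²) = 249
ΔG = RT ln(Q_p/K_p) = (8.314 J mol⁻¹ K⁻¹)(700 K) × ln(249/27.6)
   = (5.820 kJ/mol)(2.200) = 12.8 kJ/mol
ΔG > 0, so the forward reaction is non-spontaneous (proceeds in reverse).

ΔG = 12.8 kJ/mol; the forward reaction is non-spontaneous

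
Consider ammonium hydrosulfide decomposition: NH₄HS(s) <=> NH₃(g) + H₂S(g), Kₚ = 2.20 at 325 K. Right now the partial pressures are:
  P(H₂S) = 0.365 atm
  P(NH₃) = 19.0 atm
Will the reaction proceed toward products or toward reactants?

(NH₄HS is a pure solid — omitted from Qₚ.)
Qₚ = P(NH₃)·P(H₂S) = (19.0)·(0.365) = 6.93
Qₚ = 6.93 > Kₚ = 2.20, so the reverse reaction proceeds.

in the reverse direction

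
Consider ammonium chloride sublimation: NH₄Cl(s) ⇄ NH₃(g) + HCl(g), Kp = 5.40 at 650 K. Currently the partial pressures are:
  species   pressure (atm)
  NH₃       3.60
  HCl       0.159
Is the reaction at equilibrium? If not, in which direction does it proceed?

in the forward direction

(NH₄Cl is a pure solid — omitted from Qp.)
Qp = P(NH₃)·P(HCl) = (3.60)·(0.159) = 0.572
Qp = 0.572 < Kp = 5.40, so the forward reaction proceeds.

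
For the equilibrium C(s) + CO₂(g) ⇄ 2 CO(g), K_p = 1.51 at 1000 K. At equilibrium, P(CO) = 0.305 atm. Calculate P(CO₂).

P(CO₂) = 0.0616 atm

(C is a pure solid — omitted from K_p.)
At equilibrium, K_p = P(CO)² / P(CO₂) = 1.51.
(0.305)² / (P(CO₂)) = 1.51
P(CO₂) = 0.0616 atm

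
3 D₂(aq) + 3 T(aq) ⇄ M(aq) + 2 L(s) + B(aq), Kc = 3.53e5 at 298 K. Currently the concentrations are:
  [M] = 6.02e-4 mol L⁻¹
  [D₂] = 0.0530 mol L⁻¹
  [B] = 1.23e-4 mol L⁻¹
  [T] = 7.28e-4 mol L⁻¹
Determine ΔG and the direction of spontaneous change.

ΔG = 3.21 kJ/mol; the forward reaction is non-spontaneous

(L is a pure solid — omitted from Qc.)
Qc = [M]·[B] / ([D₂]³·[T]³) = (6.02e-4)·(1.23e-4) / ((0.0530)³·(7.28e-4)³) = 1.29e6
ΔG = RT ln(Qc/Kc) = (8.314 J mol⁻¹ K⁻¹)(298 K) × ln(1.29e6/3.53e5)
   = (2.478 kJ/mol)(1.296) = 3.21 kJ/mol
ΔG > 0, so the forward reaction is non-spontaneous (proceeds in reverse).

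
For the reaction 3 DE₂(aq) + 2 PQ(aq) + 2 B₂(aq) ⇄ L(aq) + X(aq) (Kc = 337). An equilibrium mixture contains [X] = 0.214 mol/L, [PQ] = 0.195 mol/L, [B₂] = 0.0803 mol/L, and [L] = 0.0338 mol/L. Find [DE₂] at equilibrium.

[DE₂] = 0.444 mol/L

At equilibrium, Kc = [L]·[X] / ([DE₂]³·[PQ]²·[B₂]²) = 337.
(0.0338)·(0.214) / (([DE₂])³·(0.195)²·(0.0803)²) = 337
[DE₂]³ = 0.0875 ⇒ [DE₂] = 0.444 mol/L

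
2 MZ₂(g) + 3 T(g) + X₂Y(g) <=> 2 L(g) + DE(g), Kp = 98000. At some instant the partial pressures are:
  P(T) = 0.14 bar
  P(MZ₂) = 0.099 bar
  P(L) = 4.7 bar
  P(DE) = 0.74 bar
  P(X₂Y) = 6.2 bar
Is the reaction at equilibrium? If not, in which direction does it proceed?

at equilibrium

Qp = P(L)²·P(DE) / (P(MZ₂)²·P(T)³·P(X₂Y)) = (4.7)²·(0.74) / ((0.099)²·(0.14)³·(6.2)) = 98000
Qp = 98000 = Kp, so the system is already at equilibrium.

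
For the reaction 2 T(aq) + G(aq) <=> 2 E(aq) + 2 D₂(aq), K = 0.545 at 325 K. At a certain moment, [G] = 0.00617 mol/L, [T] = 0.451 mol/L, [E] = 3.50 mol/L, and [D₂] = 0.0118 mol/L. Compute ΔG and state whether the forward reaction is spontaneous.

ΔG = 2.47 kJ/mol; the forward reaction is non-spontaneous

Q = [E]²·[D₂]² / ([T]²·[G]) = (3.50)²·(0.0118)² / ((0.451)²·(0.00617)) = 1.36
ΔG = RT ln(Q/K) = (8.314 J mol⁻¹ K⁻¹)(325 K) × ln(1.36/0.545)
   = (2.702 kJ/mol)(0.9145) = 2.47 kJ/mol
ΔG > 0, so the forward reaction is non-spontaneous (proceeds in reverse).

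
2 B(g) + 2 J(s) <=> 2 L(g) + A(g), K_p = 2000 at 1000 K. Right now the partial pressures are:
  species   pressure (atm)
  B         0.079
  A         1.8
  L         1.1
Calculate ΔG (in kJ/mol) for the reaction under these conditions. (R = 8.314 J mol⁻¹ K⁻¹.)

(J is a pure solid — omitted from Q_p.)
Q_p = P(L)²·P(A) / P(B)² = (1.1)²·(1.8) / (0.079)² = 349
ΔG = RT ln(Q_p/K_p) = (8.314 J mol⁻¹ K⁻¹)(1000 K) × ln(349/2000)
   = (8.314 kJ/mol)(-1.746) = -14.5 kJ/mol
ΔG < 0, so the forward reaction is spontaneous (proceeds forward).

ΔG = -14.5 kJ/mol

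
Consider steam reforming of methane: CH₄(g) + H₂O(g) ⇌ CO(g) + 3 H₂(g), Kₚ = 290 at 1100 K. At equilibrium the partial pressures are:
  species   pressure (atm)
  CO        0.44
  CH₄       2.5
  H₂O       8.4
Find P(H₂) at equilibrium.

At equilibrium, Kₚ = P(CO)·P(H₂)³ / (P(CH₄)·P(H₂O)) = 290.
(0.44)·(P(H₂))³ / ((2.5)·(8.4)) = 290
P(H₂)³ = 13800 ⇒ P(H₂) = 24 atm

P(H₂) = 24 atm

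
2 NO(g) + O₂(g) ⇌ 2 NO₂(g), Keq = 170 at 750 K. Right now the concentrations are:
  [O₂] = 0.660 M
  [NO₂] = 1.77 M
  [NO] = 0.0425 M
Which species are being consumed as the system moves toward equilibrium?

NO₂ (products)

Q = [NO₂]² / ([NO]²·[O₂]) = (1.77)² / ((0.0425)²·(0.660)) = 2630
Q = 2630 > Keq = 170: net reverse reaction.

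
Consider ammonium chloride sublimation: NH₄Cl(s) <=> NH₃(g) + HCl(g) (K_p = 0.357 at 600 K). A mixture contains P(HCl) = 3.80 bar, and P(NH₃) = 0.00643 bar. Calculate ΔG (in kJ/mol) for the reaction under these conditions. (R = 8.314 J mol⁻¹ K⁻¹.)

ΔG = -13.4 kJ/mol

(NH₄Cl is a pure solid — omitted from Q_p.)
Q_p = P(NH₃)·P(HCl) = (0.00643)·(3.80) = 0.0244
ΔG = RT ln(Q_p/K_p) = (8.314 J mol⁻¹ K⁻¹)(600 K) × ln(0.0244/0.357)
   = (4.988 kJ/mol)(-2.683) = -13.4 kJ/mol
ΔG < 0, so the forward reaction is spontaneous (proceeds forward).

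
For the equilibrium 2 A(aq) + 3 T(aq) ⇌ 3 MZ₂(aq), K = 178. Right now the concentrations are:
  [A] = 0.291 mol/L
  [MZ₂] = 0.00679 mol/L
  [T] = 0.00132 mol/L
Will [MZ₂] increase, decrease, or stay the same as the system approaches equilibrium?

decrease

Q = [MZ₂]³ / ([A]²·[T]³) = (0.00679)³ / ((0.291)²·(0.00132)³) = 1610
Q = 1610 > K = 178: net reverse reaction.
MZ₂ is a product, so it decreases.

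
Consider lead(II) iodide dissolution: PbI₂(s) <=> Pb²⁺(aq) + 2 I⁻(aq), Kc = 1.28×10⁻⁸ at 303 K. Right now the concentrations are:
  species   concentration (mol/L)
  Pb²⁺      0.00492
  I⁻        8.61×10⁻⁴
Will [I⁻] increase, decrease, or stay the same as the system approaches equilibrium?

(PbI₂ is a pure solid — omitted from Qc.)
Qc = [Pb²⁺]·[I⁻]² = (0.00492)·(8.61×10⁻⁴)² = 3.65×10⁻⁹
Qc = 3.65×10⁻⁹ < Kc = 1.28×10⁻⁸: net forward reaction.
I⁻ is a product, so it increases.

increase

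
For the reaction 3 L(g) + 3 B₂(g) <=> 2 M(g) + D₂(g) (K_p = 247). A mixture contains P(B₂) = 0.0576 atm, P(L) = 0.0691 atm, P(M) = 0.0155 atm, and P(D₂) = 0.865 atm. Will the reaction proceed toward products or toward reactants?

Q_p = P(M)²·P(D₂) / (P(L)³·P(B₂)³) = (0.0155)²·(0.865) / ((0.0691)³·(0.0576)³) = 3300
Q_p = 3300 > K_p = 247, so the reverse reaction proceeds.

in the reverse direction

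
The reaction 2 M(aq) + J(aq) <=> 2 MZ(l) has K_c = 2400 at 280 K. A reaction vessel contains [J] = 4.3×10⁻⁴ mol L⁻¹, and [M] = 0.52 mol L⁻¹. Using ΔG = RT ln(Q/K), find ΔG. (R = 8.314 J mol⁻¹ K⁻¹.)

ΔG = 2.97 kJ/mol

(MZ is a pure liquid — omitted from Q_c.)
Q_c = 1 / ([M]²·[J]) = 1 / ((0.52)²·(4.3×10⁻⁴)) = 8600
ΔG = RT ln(Q_c/K_c) = (8.314 J mol⁻¹ K⁻¹)(280 K) × ln(8600/2400)
   = (2.328 kJ/mol)(1.276) = 2.97 kJ/mol
ΔG > 0, so the forward reaction is non-spontaneous (proceeds in reverse).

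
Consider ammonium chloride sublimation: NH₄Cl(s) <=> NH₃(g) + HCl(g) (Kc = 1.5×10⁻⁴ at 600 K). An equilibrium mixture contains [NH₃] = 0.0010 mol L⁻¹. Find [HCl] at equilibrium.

(NH₄Cl is a pure solid — omitted from Kc.)
At equilibrium, Kc = [NH₃]·[HCl] = 1.5×10⁻⁴.
(0.0010)·([HCl]) = 1.5×10⁻⁴
[HCl] = 0.150 = 0.15 mol L⁻¹

[HCl] = 0.15 mol L⁻¹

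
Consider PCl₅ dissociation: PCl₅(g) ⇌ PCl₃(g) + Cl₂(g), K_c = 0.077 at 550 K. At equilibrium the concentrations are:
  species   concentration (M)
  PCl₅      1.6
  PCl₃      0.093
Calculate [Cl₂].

[Cl₂] = 1.3 M

At equilibrium, K_c = [PCl₃]·[Cl₂] / [PCl₅] = 0.077.
(0.093)·([Cl₂]) / (1.6) = 0.077
[Cl₂] = 1.32 = 1.3 M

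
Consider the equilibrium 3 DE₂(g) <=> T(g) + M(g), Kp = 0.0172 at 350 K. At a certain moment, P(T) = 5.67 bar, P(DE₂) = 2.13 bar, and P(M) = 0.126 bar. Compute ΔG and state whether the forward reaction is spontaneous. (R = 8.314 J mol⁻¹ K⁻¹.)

ΔG = 4.24 kJ/mol; the forward reaction is non-spontaneous

Qp = P(T)·P(M) / P(DE₂)³ = (5.67)·(0.126) / (2.13)³ = 0.0739
ΔG = RT ln(Qp/Kp) = (8.314 J mol⁻¹ K⁻¹)(350 K) × ln(0.0739/0.0172)
   = (2.910 kJ/mol)(1.458) = 4.24 kJ/mol
ΔG > 0, so the forward reaction is non-spontaneous (proceeds in reverse).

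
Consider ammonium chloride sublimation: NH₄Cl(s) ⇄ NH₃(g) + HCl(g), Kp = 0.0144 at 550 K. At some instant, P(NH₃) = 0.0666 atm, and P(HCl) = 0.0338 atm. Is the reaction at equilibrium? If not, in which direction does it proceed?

(NH₄Cl is a pure solid — omitted from Qp.)
Qp = P(NH₃)·P(HCl) = (0.0666)·(0.0338) = 0.00225
Qp = 0.00225 < Kp = 0.0144, so the forward reaction proceeds.

forward (toward products)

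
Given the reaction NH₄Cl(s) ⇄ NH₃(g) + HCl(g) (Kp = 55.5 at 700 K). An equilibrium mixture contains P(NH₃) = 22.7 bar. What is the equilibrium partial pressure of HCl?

P(HCl) = 2.44 bar

(NH₄Cl is a pure solid — omitted from Kp.)
At equilibrium, Kp = P(NH₃)·P(HCl) = 55.5.
(22.7)·(P(HCl)) = 55.5
P(HCl) = 2.44 bar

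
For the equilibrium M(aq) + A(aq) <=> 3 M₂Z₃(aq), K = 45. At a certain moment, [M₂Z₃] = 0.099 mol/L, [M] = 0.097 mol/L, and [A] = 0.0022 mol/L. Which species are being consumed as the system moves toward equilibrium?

Q = [M₂Z₃]³ / ([M]·[A]) = (0.099)³ / ((0.097)·(0.0022)) = 4.5
Q = 4.5 < K = 45: net forward reaction.

M, A (reactants)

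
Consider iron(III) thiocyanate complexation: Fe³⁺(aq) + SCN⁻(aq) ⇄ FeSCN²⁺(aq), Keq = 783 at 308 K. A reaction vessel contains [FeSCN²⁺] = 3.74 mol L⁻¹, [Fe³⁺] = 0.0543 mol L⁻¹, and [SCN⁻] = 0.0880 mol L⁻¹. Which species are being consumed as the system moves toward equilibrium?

Q = [FeSCN²⁺] / ([Fe³⁺]·[SCN⁻]) = (3.74) / ((0.0543)·(0.0880)) = 783
Q = 783 = Keq; the system is at equilibrium.

none (at equilibrium)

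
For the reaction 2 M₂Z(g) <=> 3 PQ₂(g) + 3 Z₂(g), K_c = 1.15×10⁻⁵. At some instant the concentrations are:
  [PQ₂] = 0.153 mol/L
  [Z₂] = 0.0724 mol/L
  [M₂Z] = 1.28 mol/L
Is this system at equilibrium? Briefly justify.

Q_c = [PQ₂]³·[Z₂]³ / [M₂Z]² = (0.153)³·(0.0724)³ / (1.28)² = 8.30×10⁻⁷
Q_c = 8.30×10⁻⁷ < K_c = 1.15×10⁻⁵: net forward reaction.

no; Q < K, reaction proceeds forward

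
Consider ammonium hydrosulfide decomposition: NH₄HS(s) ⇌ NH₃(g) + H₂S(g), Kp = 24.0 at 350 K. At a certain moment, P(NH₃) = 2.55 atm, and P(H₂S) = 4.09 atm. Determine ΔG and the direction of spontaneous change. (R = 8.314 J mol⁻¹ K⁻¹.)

(NH₄HS is a pure solid — omitted from Qp.)
Qp = P(NH₃)·P(H₂S) = (2.55)·(4.09) = 10.4
ΔG = RT ln(Qp/Kp) = (8.314 J mol⁻¹ K⁻¹)(350 K) × ln(10.4/24.0)
   = (2.910 kJ/mol)(-0.8362) = -2.43 kJ/mol
ΔG < 0, so the forward reaction is spontaneous (proceeds forward).

ΔG = -2.43 kJ/mol; the forward reaction is spontaneous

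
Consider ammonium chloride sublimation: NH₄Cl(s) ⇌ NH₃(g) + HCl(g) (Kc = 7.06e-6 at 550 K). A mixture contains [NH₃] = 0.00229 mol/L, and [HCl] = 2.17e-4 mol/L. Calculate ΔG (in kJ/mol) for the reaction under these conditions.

ΔG = -12.1 kJ/mol

(NH₄Cl is a pure solid — omitted from Qc.)
Qc = [NH₃]·[HCl] = (0.00229)·(2.17e-4) = 4.97e-7
ΔG = RT ln(Qc/Kc) = (8.314 J mol⁻¹ K⁻¹)(550 K) × ln(4.97e-7/7.06e-6)
   = (4.573 kJ/mol)(-2.654) = -12.1 kJ/mol
ΔG < 0, so the forward reaction is spontaneous (proceeds forward).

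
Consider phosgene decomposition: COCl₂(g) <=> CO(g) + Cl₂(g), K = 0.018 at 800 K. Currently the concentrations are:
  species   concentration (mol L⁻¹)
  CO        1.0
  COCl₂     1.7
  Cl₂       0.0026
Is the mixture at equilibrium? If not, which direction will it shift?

no; Q < K, reaction proceeds forward

Q = [CO]·[Cl₂] / [COCl₂] = (1.0)·(0.0026) / (1.7) = 0.0015
Q = 0.0015 < K = 0.018: net forward reaction.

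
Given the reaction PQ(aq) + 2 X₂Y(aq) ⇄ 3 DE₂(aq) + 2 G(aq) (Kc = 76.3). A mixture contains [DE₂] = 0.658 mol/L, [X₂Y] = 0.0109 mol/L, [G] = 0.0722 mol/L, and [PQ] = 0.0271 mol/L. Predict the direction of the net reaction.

reverse (toward reactants)

Qc = [DE₂]³·[G]² / ([PQ]·[X₂Y]²) = (0.658)³·(0.0722)² / ((0.0271)·(0.0109)²) = 461
Qc = 461 > Kc = 76.3, so the reverse reaction proceeds.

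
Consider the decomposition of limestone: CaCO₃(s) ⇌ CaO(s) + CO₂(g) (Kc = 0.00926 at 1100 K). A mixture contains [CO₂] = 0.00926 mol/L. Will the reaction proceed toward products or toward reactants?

at equilibrium

(CaCO₃, CaO are pure solids — omitted from Qc.)
Qc = [CO₂] = 0.00926
Qc = 0.00926 = Kc, so the system is already at equilibrium.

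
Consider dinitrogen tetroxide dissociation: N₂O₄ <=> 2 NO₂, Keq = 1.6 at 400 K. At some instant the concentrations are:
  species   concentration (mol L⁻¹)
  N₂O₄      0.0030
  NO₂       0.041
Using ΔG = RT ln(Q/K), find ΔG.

ΔG = -3.49 kJ/mol

Q = [NO₂]² / [N₂O₄] = (0.041)² / (0.0030) = 0.560
ΔG = RT ln(Q/Keq) = (8.314 J mol⁻¹ K⁻¹)(400 K) × ln(0.560/1.6)
   = (3.326 kJ/mol)(-1.050) = -3.49 kJ/mol
ΔG < 0, so the forward reaction is spontaneous (proceeds forward).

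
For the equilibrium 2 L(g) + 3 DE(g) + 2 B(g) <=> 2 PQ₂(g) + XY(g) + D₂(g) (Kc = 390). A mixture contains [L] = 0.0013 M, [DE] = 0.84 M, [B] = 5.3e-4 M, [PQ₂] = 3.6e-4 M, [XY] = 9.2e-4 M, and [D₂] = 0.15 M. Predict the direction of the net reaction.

to the right

Qc = [PQ₂]²·[XY]·[D₂] / ([L]²·[DE]³·[B]²) = (3.6e-4)²·(9.2e-4)·(0.15) / ((0.0013)²·(0.84)³·(5.3e-4)²) = 64
Qc = 64 < Kc = 390, so the forward reaction proceeds.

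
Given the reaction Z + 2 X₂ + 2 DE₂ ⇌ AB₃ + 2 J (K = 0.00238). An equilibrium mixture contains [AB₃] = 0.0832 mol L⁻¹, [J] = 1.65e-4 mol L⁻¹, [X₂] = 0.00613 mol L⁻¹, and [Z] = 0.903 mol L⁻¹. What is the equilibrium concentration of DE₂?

At equilibrium, K = [AB₃]·[J]² / ([Z]·[X₂]²·[DE₂]²) = 0.00238.
(0.0832)·(1.65e-4)² / ((0.903)·(0.00613)²·([DE₂])²) = 0.00238
[DE₂]² = 0.0280 ⇒ [DE₂] = 0.167 mol L⁻¹

[DE₂] = 0.167 mol L⁻¹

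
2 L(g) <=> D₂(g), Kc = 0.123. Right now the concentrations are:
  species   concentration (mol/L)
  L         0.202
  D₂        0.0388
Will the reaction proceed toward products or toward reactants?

Qc = [D₂] / [L]² = (0.0388) / (0.202)² = 0.951
Qc = 0.951 > Kc = 0.123, so the reverse reaction proceeds.

reverse (toward reactants)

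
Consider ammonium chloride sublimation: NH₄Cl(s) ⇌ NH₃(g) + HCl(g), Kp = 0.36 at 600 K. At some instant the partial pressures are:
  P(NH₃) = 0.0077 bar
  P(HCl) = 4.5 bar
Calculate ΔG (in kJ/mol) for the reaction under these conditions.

ΔG = -11.7 kJ/mol

(NH₄Cl is a pure solid — omitted from Qp.)
Qp = P(NH₃)·P(HCl) = (0.0077)·(4.5) = 0.0346
ΔG = RT ln(Qp/Kp) = (8.314 J mol⁻¹ K⁻¹)(600 K) × ln(0.0346/0.36)
   = (4.988 kJ/mol)(-2.342) = -11.7 kJ/mol
ΔG < 0, so the forward reaction is spontaneous (proceeds forward).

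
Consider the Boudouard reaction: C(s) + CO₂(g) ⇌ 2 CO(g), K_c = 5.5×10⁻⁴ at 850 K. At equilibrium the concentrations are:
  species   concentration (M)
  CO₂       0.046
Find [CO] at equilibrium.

(C is a pure solid — omitted from K_c.)
At equilibrium, K_c = [CO]² / [CO₂] = 5.5×10⁻⁴.
([CO])² / (0.046) = 5.5×10⁻⁴
[CO]² = 2.53×10⁻⁵ ⇒ [CO] = 0.0050 M

[CO] = 0.0050 M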